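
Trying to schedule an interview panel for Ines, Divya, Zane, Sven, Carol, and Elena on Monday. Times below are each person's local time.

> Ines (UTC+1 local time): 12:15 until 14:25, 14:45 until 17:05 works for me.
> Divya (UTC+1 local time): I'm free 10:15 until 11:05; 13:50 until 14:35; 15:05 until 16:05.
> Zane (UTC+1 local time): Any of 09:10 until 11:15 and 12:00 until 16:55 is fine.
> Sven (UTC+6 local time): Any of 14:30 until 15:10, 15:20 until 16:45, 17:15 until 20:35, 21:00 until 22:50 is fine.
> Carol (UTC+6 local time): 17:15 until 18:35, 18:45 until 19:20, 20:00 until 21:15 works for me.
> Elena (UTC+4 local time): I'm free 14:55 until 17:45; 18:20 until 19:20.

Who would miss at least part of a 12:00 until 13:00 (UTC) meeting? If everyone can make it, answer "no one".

Carol, Divya

Ines in UTC: 11:15-13:25, 13:45-16:05 (subtract 1h to convert from UTC+1).
Divya in UTC: 09:15-10:05, 12:50-13:35, 14:05-15:05 (subtract 1h to convert from UTC+1).
Zane in UTC: 08:10-10:15, 11:00-15:55 (subtract 1h to convert from UTC+1).
Sven in UTC: 08:30-09:10, 09:20-10:45, 11:15-14:35, 15:00-16:50 (subtract 6h to convert from UTC+6).
Carol in UTC: 11:15-12:35, 12:45-13:20, 14:00-15:15 (subtract 6h to convert from UTC+6).
Elena in UTC: 10:55-13:45, 14:20-15:20 (subtract 4h to convert from UTC+4).
Ines: free for 12:00-13:00. Divya: not fully free for 12:00-13:00. Zane: free for 12:00-13:00. Sven: free for 12:00-13:00. Carol: not fully free for 12:00-13:00. Elena: free for 12:00-13:00.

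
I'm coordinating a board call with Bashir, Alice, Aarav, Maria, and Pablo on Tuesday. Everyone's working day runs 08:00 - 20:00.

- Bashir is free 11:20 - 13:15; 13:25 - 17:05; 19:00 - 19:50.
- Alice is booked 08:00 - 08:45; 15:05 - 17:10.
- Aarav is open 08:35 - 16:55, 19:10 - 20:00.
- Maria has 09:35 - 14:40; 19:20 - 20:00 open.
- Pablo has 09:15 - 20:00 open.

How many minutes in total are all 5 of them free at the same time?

Bashir free: 11:20-13:15, 13:25-17:05, 19:00-19:50.
Alice free: 08:45-15:05, 17:10-20:00 (invert busy blocks within the working day).
Aarav free: 08:35-16:55, 19:10-20:00.
Maria free: 09:35-14:40, 19:20-20:00.
Pablo free: 09:15-20:00.
Bashir ∩ Alice: 11:20-13:15, 13:25-15:05, 19:00-19:50.
Bashir ∩ Alice ∩ Aarav: 11:20-13:15, 13:25-15:05, 19:10-19:50.
Bashir ∩ Alice ∩ Aarav ∩ Maria: 11:20-13:15, 13:25-14:40, 19:20-19:50.
Bashir ∩ Alice ∩ Aarav ∩ Maria ∩ Pablo: 11:20-13:15, 13:25-14:40, 19:20-19:50.
Summing the common windows: 115 + 75 + 30 = 220 minutes.

220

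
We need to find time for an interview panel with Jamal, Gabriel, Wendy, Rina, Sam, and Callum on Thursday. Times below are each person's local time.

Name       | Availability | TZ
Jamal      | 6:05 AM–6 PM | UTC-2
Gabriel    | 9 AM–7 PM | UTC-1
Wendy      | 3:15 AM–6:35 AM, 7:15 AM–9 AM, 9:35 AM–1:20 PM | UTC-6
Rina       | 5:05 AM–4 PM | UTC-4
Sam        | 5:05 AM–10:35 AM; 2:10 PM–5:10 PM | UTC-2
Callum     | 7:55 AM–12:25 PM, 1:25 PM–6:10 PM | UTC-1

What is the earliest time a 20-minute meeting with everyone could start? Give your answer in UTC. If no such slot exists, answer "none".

10:00

Jamal in UTC: 08:05-20:00 (add 2h to convert from UTC-2).
Gabriel in UTC: 10:00-20:00 (add 1h to convert from UTC-1).
Wendy in UTC: 09:15-12:35, 13:15-15:00, 15:35-19:20 (add 6h to convert from UTC-6).
Rina in UTC: 09:05-20:00 (add 4h to convert from UTC-4).
Sam in UTC: 07:05-12:35, 16:10-19:10 (add 2h to convert from UTC-2).
Callum in UTC: 08:55-13:25, 14:25-19:10 (add 1h to convert from UTC-1).
Jamal ∩ Gabriel: 10:00-20:00.
Jamal ∩ Gabriel ∩ Wendy: 10:00-12:35, 13:15-15:00, 15:35-19:20.
Jamal ∩ Gabriel ∩ Wendy ∩ Rina: 10:00-12:35, 13:15-15:00, 15:35-19:20.
Jamal ∩ Gabriel ∩ Wendy ∩ Rina ∩ Sam: 10:00-12:35, 16:10-19:10.
Jamal ∩ Gabriel ∩ Wendy ∩ Rina ∩ Sam ∩ Callum: 10:00-12:35, 16:10-19:10.
The first common window of at least 20 minutes is 10:00-12:35, so the earliest start is 10:00.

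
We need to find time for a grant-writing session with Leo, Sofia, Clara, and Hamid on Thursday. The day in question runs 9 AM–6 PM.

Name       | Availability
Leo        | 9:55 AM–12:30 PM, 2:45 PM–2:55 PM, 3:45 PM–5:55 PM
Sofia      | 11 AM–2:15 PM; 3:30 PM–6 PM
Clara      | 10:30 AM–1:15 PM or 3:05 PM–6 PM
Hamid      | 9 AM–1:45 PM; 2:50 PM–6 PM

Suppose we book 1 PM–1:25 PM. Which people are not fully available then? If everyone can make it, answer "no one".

Leo: not fully free for 13:00-13:25. Sofia: free for 13:00-13:25. Clara: not fully free for 13:00-13:25. Hamid: free for 13:00-13:25.

Clara, Leo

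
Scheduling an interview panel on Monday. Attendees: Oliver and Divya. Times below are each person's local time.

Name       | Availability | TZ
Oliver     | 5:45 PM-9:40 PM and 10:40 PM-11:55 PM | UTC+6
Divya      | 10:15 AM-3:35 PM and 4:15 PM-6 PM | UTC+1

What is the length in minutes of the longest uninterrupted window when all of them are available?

Oliver in UTC: 11:45-15:40, 16:40-17:55 (subtract 6h to convert from UTC+6).
Divya in UTC: 09:15-14:35, 15:15-17:00 (subtract 1h to convert from UTC+1).
Oliver ∩ Divya: 11:45-14:35, 15:15-15:40, 16:40-17:00.
The longest is 11:45-14:35 at 170 minutes.

170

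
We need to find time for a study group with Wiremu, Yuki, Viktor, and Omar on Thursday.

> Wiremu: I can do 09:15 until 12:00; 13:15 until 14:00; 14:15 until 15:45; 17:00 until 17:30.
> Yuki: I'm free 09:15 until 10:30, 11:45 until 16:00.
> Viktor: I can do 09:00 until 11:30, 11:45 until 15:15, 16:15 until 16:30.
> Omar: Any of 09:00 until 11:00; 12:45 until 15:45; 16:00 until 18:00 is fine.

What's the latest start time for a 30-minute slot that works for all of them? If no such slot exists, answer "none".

14:45

Wiremu ∩ Yuki: 09:15-10:30, 11:45-12:00, 13:15-14:00, 14:15-15:45.
Wiremu ∩ Yuki ∩ Viktor: 09:15-10:30, 11:45-12:00, 13:15-14:00, 14:15-15:15.
Wiremu ∩ Yuki ∩ Viktor ∩ Omar: 09:15-10:30, 13:15-14:00, 14:15-15:15.
So the common availability across everyone is 09:15-10:30, 13:15-14:00, 14:15-15:15.
The last common window of at least 30 minutes is 14:15-15:15; a 30-minute meeting can start as late as 14:45 and still end by 15:15.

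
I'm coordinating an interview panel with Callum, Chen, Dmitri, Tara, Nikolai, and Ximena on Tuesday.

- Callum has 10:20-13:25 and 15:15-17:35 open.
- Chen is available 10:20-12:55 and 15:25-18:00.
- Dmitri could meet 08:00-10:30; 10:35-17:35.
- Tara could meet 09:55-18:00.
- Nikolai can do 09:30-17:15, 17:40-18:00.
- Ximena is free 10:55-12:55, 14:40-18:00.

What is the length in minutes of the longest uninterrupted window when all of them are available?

Callum ∩ Chen: 10:20-12:55, 15:25-17:35.
Callum ∩ Chen ∩ Dmitri: 10:20-10:30, 10:35-12:55, 15:25-17:35.
Callum ∩ Chen ∩ Dmitri ∩ Tara: 10:20-10:30, 10:35-12:55, 15:25-17:35.
Callum ∩ Chen ∩ Dmitri ∩ Tara ∩ Nikolai: 10:20-10:30, 10:35-12:55, 15:25-17:15.
Callum ∩ Chen ∩ Dmitri ∩ Tara ∩ Nikolai ∩ Ximena: 10:55-12:55, 15:25-17:15.
The longest is 10:55-12:55 at 120 minutes.

120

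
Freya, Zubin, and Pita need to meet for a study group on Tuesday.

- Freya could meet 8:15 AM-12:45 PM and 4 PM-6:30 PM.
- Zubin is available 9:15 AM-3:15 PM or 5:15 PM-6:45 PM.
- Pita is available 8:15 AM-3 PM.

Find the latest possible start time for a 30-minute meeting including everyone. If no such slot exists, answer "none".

Freya ∩ Zubin: 09:15-12:45, 17:15-18:30.
Freya ∩ Zubin ∩ Pita: 09:15-12:45.
The last common window of at least 30 minutes is 09:15-12:45; a 30-minute meeting can start as late as 12:15 and still end by 12:45.

12:15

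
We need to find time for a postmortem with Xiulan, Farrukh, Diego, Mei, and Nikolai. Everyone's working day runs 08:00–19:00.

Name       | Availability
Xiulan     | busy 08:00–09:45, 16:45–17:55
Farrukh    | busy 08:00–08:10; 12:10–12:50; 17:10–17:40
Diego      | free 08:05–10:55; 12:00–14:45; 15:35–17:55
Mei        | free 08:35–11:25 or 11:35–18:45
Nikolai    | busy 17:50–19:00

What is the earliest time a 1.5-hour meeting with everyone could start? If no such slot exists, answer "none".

12:50

Xiulan free: 09:45-16:45, 17:55-19:00 (invert busy blocks within the working day).
Farrukh free: 08:10-12:10, 12:50-17:10, 17:40-19:00 (invert busy blocks within the working day).
Diego free: 08:05-10:55, 12:00-14:45, 15:35-17:55.
Mei free: 08:35-11:25, 11:35-18:45.
Nikolai free: 08:00-17:50 (invert busy blocks within the working day).
Xiulan ∩ Farrukh: 09:45-12:10, 12:50-16:45, 17:55-19:00.
Xiulan ∩ Farrukh ∩ Diego: 09:45-10:55, 12:00-12:10, 12:50-14:45, 15:35-16:45.
Xiulan ∩ Farrukh ∩ Diego ∩ Mei: 09:45-10:55, 12:00-12:10, 12:50-14:45, 15:35-16:45.
Xiulan ∩ Farrukh ∩ Diego ∩ Mei ∩ Nikolai: 09:45-10:55, 12:00-12:10, 12:50-14:45, 15:35-16:45.
Those are the intersection windows.
The first common window of at least 90 minutes is 12:50-14:45, so the earliest start is 12:50.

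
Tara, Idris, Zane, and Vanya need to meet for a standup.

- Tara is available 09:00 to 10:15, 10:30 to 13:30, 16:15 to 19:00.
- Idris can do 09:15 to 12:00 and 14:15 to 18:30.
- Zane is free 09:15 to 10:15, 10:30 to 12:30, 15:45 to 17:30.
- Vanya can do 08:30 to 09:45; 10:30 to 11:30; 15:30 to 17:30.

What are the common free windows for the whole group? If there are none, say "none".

09:15-09:45, 10:30-11:30, 16:15-17:30

Tara ∩ Idris: 09:15-10:15, 10:30-12:00, 16:15-18:30.
Tara ∩ Idris ∩ Zane: 09:15-10:15, 10:30-12:00, 16:15-17:30.
Tara ∩ Idris ∩ Zane ∩ Vanya: 09:15-09:45, 10:30-11:30, 16:15-17:30.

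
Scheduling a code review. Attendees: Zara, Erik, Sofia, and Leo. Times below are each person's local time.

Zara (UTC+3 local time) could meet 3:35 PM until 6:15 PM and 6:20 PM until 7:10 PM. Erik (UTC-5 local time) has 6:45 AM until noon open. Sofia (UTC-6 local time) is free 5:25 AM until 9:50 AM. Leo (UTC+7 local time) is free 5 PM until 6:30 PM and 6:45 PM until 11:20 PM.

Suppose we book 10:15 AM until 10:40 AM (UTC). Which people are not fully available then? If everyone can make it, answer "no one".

Erik, Sofia, Zara

Zara in UTC: 12:35-15:15, 15:20-16:10 (subtract 3h to convert from UTC+3).
Erik in UTC: 11:45-17:00 (add 5h to convert from UTC-5).
Sofia in UTC: 11:25-15:50 (add 6h to convert from UTC-6).
Leo in UTC: 10:00-11:30, 11:45-16:20 (subtract 7h to convert from UTC+7).
Zara: not fully free for 10:15-10:40. Erik: not fully free for 10:15-10:40. Sofia: not fully free for 10:15-10:40. Leo: free for 10:15-10:40.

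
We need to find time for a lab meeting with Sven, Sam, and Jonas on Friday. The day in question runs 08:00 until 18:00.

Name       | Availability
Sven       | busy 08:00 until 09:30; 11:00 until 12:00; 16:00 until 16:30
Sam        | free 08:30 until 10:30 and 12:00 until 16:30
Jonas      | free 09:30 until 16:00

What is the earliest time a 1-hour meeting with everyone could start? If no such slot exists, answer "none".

Sven free: 09:30-11:00, 12:00-16:00, 16:30-18:00 (invert busy blocks within the working day).
Sam free: 08:30-10:30, 12:00-16:30.
Jonas free: 09:30-16:00.
Sven ∩ Sam: 09:30-10:30, 12:00-16:00.
Sven ∩ Sam ∩ Jonas: 09:30-10:30, 12:00-16:00.
Those are the intersection windows.
The first common window of at least 60 minutes is 09:30-10:30, so the earliest start is 09:30.

09:30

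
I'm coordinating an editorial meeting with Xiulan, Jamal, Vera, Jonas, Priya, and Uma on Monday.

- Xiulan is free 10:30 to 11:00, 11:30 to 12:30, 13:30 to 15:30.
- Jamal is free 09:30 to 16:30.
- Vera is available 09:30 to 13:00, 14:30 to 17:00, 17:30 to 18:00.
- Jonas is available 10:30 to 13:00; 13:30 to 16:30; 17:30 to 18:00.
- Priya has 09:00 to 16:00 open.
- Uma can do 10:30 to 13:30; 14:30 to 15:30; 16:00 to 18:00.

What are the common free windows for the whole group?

Xiulan ∩ Jamal: 10:30-11:00, 11:30-12:30, 13:30-15:30.
Xiulan ∩ Jamal ∩ Vera: 10:30-11:00, 11:30-12:30, 14:30-15:30.
Xiulan ∩ Jamal ∩ Vera ∩ Jonas: 10:30-11:00, 11:30-12:30, 14:30-15:30.
Xiulan ∩ Jamal ∩ Vera ∩ Jonas ∩ Priya: 10:30-11:00, 11:30-12:30, 14:30-15:30.
Xiulan ∩ Jamal ∩ Vera ∩ Jonas ∩ Priya ∩ Uma: 10:30-11:00, 11:30-12:30, 14:30-15:30.

10:30-11:00, 11:30-12:30, 14:30-15:30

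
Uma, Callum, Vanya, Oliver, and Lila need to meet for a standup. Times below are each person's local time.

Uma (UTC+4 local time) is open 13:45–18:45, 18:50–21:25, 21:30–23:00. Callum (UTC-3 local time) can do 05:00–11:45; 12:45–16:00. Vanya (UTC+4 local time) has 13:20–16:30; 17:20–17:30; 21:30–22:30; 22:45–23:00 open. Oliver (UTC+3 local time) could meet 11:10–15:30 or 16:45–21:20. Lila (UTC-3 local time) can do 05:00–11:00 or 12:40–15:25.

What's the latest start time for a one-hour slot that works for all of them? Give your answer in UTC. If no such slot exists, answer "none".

Uma in UTC: 09:45-14:45, 14:50-17:25, 17:30-19:00 (subtract 4h to convert from UTC+4).
Callum in UTC: 08:00-14:45, 15:45-19:00 (add 3h to convert from UTC-3).
Vanya in UTC: 09:20-12:30, 13:20-13:30, 17:30-18:30, 18:45-19:00 (subtract 4h to convert from UTC+4).
Oliver in UTC: 08:10-12:30, 13:45-18:20 (subtract 3h to convert from UTC+3).
Lila in UTC: 08:00-14:00, 15:40-18:25 (add 3h to convert from UTC-3).
Uma ∩ Callum: 09:45-14:45, 15:45-17:25, 17:30-19:00.
Uma ∩ Callum ∩ Vanya: 09:45-12:30, 13:20-13:30, 17:30-18:30, 18:45-19:00.
Uma ∩ Callum ∩ Vanya ∩ Oliver: 09:45-12:30, 17:30-18:20.
Uma ∩ Callum ∩ Vanya ∩ Oliver ∩ Lila: 09:45-12:30, 17:30-18:20.
So the common availability across everyone is 09:45-12:30, 17:30-18:20.
The last common window of at least 60 minutes is 09:45-12:30; a 60-minute meeting can start as late as 11:30 and still end by 12:30.

11:30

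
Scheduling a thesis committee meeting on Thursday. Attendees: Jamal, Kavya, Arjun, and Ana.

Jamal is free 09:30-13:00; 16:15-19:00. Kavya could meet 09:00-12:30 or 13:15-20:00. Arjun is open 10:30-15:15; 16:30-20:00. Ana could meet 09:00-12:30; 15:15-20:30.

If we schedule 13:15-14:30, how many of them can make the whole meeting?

Kavya and Arjun can make the full 13:15-14:30 slot — that's 2.

2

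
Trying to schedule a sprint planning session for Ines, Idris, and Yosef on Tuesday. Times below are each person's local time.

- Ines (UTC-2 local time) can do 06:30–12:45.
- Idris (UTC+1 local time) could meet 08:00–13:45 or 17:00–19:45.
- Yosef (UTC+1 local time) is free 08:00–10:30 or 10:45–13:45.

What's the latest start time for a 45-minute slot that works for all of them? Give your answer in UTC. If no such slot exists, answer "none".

12:00

Ines in UTC: 08:30-14:45 (add 2h to convert from UTC-2).
Idris in UTC: 07:00-12:45, 16:00-18:45 (subtract 1h to convert from UTC+1).
Yosef in UTC: 07:00-09:30, 09:45-12:45 (subtract 1h to convert from UTC+1).
Ines ∩ Idris: 08:30-12:45.
Ines ∩ Idris ∩ Yosef: 08:30-09:30, 09:45-12:45.
Those are the intersection windows.
The last common window of at least 45 minutes is 09:45-12:45; a 45-minute meeting can start as late as 12:00 and still end by 12:45.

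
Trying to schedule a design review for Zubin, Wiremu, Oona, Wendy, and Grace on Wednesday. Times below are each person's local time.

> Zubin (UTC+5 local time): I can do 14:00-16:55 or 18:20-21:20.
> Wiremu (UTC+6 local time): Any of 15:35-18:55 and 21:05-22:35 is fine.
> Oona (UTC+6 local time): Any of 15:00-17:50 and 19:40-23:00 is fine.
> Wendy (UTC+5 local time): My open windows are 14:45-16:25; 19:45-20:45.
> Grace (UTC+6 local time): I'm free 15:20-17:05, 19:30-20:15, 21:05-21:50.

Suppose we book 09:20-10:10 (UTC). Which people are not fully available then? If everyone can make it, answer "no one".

Zubin in UTC: 09:00-11:55, 13:20-16:20 (subtract 5h to convert from UTC+5).
Wiremu in UTC: 09:35-12:55, 15:05-16:35 (subtract 6h to convert from UTC+6).
Oona in UTC: 09:00-11:50, 13:40-17:00 (subtract 6h to convert from UTC+6).
Wendy in UTC: 09:45-11:25, 14:45-15:45 (subtract 5h to convert from UTC+5).
Grace in UTC: 09:20-11:05, 13:30-14:15, 15:05-15:50 (subtract 6h to convert from UTC+6).
Zubin: free for 09:20-10:10. Wiremu: not fully free for 09:20-10:10. Oona: free for 09:20-10:10. Wendy: not fully free for 09:20-10:10. Grace: free for 09:20-10:10.

Wendy, Wiremu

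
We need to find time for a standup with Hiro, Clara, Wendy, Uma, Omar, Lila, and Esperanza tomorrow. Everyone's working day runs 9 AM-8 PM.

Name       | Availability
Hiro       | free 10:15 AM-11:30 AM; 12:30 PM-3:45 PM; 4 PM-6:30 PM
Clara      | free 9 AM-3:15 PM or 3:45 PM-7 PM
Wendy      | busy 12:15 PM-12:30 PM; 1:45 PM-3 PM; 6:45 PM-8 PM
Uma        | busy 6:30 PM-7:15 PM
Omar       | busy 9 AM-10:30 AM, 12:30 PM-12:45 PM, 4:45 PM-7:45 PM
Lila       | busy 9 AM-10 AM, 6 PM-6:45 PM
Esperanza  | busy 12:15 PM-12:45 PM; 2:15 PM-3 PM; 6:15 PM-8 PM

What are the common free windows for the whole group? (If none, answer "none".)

10:30-11:30, 12:45-13:45, 15:00-15:15, 16:00-16:45

Hiro free: 10:15-11:30, 12:30-15:45, 16:00-18:30.
Clara free: 09:00-15:15, 15:45-19:00.
Wendy free: 09:00-12:15, 12:30-13:45, 15:00-18:45 (invert busy blocks within the working day).
Uma free: 09:00-18:30, 19:15-20:00 (invert busy blocks within the working day).
Omar free: 10:30-12:30, 12:45-16:45, 19:45-20:00 (invert busy blocks within the working day).
Lila free: 10:00-18:00, 18:45-20:00 (invert busy blocks within the working day).
Esperanza free: 09:00-12:15, 12:45-14:15, 15:00-18:15 (invert busy blocks within the working day).
Hiro ∩ Clara: 10:15-11:30, 12:30-15:15, 16:00-18:30.
Hiro ∩ Clara ∩ Wendy: 10:15-11:30, 12:30-13:45, 15:00-15:15, 16:00-18:30.
Hiro ∩ Clara ∩ Wendy ∩ Uma: 10:15-11:30, 12:30-13:45, 15:00-15:15, 16:00-18:30.
Hiro ∩ Clara ∩ Wendy ∩ Uma ∩ Omar: 10:30-11:30, 12:45-13:45, 15:00-15:15, 16:00-16:45.
Hiro ∩ Clara ∩ Wendy ∩ Uma ∩ Omar ∩ Lila: 10:30-11:30, 12:45-13:45, 15:00-15:15, 16:00-16:45.
Hiro ∩ Clara ∩ Wendy ∩ Uma ∩ Omar ∩ Lila ∩ Esperanza: 10:30-11:30, 12:45-13:45, 15:00-15:15, 16:00-16:45.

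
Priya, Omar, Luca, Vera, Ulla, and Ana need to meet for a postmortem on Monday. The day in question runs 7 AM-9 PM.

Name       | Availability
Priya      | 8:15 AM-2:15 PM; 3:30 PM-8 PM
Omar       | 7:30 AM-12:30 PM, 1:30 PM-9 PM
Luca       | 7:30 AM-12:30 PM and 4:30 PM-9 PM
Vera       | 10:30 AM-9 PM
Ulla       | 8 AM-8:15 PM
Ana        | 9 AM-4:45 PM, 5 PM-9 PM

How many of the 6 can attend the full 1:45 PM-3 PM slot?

4

Omar, Vera, Ulla, and Ana can make the full 13:45-15:00 slot — that's 4.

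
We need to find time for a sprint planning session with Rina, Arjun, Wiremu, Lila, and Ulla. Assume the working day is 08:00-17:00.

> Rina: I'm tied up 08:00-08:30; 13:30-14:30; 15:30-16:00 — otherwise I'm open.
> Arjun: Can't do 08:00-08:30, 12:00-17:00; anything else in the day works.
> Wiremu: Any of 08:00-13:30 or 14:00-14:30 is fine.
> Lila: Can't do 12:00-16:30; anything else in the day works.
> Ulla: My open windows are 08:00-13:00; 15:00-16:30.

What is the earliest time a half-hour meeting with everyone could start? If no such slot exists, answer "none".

Rina free: 08:30-13:30, 14:30-15:30, 16:00-17:00 (invert busy blocks within the working day).
Arjun free: 08:30-12:00 (invert busy blocks within the working day).
Wiremu free: 08:00-13:30, 14:00-14:30.
Lila free: 08:00-12:00, 16:30-17:00 (invert busy blocks within the working day).
Ulla free: 08:00-13:00, 15:00-16:30.
Rina ∩ Arjun: 08:30-12:00.
Rina ∩ Arjun ∩ Wiremu: 08:30-12:00.
Rina ∩ Arjun ∩ Wiremu ∩ Lila: 08:30-12:00.
Rina ∩ Arjun ∩ Wiremu ∩ Lila ∩ Ulla: 08:30-12:00.
Those are the intersection windows.
The first common window of at least 30 minutes is 08:30-12:00, so the earliest start is 08:30.

08:30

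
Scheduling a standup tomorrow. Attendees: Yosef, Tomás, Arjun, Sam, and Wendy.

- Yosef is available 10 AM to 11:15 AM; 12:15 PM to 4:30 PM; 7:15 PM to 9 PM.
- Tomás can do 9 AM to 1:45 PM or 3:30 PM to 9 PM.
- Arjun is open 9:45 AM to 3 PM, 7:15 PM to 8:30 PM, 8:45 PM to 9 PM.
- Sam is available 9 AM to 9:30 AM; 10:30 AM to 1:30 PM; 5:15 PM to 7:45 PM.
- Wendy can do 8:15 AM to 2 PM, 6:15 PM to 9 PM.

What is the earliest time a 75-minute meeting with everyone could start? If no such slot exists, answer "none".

12:15

Yosef ∩ Tomás: 10:00-11:15, 12:15-13:45, 15:30-16:30, 19:15-21:00.
Yosef ∩ Tomás ∩ Arjun: 10:00-11:15, 12:15-13:45, 19:15-20:30, 20:45-21:00.
Yosef ∩ Tomás ∩ Arjun ∩ Sam: 10:30-11:15, 12:15-13:30, 19:15-19:45.
Yosef ∩ Tomás ∩ Arjun ∩ Sam ∩ Wendy: 10:30-11:15, 12:15-13:30, 19:15-19:45.
Those are the intersection windows.
The first common window of at least 75 minutes is 12:15-13:30, so the earliest start is 12:15.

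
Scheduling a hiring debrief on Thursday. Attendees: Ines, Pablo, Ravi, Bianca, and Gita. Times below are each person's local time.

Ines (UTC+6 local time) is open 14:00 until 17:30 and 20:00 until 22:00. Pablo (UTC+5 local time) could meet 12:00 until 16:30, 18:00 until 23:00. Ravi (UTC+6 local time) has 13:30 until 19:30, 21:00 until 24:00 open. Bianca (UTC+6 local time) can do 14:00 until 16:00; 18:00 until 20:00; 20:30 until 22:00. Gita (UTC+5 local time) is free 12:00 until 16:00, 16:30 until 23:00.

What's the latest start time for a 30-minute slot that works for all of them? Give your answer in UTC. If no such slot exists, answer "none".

Ines in UTC: 08:00-11:30, 14:00-16:00 (subtract 6h to convert from UTC+6).
Pablo in UTC: 07:00-11:30, 13:00-18:00 (subtract 5h to convert from UTC+5).
Ravi in UTC: 07:30-13:30, 15:00-18:00 (subtract 6h to convert from UTC+6).
Bianca in UTC: 08:00-10:00, 12:00-14:00, 14:30-16:00 (subtract 6h to convert from UTC+6).
Gita in UTC: 07:00-11:00, 11:30-18:00 (subtract 5h to convert from UTC+5).
Ines ∩ Pablo: 08:00-11:30, 14:00-16:00.
Ines ∩ Pablo ∩ Ravi: 08:00-11:30, 15:00-16:00.
Ines ∩ Pablo ∩ Ravi ∩ Bianca: 08:00-10:00, 15:00-16:00.
Ines ∩ Pablo ∩ Ravi ∩ Bianca ∩ Gita: 08:00-10:00, 15:00-16:00.
So the common availability across everyone is 08:00-10:00, 15:00-16:00.
The last common window of at least 30 minutes is 15:00-16:00; a 30-minute meeting can start as late as 15:30 and still end by 16:00.

15:30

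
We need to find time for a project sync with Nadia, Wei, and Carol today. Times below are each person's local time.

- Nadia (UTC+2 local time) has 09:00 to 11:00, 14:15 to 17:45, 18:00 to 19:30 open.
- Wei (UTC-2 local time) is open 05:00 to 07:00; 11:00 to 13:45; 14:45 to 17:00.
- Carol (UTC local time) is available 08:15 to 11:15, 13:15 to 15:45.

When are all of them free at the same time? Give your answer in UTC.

Nadia in UTC: 07:00-09:00, 12:15-15:45, 16:00-17:30 (subtract 2h to convert from UTC+2).
Wei in UTC: 07:00-09:00, 13:00-15:45, 16:45-19:00 (add 2h to convert from UTC-2).
Carol in UTC: 08:15-11:15, 13:15-15:45.
Nadia ∩ Wei: 07:00-09:00, 13:00-15:45, 16:45-17:30.
Nadia ∩ Wei ∩ Carol: 08:15-09:00, 13:15-15:45.
Those are the intersection windows.

08:15-09:00, 13:15-15:45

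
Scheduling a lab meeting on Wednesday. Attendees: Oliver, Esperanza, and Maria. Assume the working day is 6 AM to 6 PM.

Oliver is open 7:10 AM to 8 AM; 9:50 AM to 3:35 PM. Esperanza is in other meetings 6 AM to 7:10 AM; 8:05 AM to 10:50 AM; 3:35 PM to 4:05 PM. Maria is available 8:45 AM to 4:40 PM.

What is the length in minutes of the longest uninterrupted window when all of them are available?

Oliver free: 07:10-08:00, 09:50-15:35.
Esperanza free: 07:10-08:05, 10:50-15:35, 16:05-18:00 (invert busy blocks within the working day).
Maria free: 08:45-16:40.
Oliver ∩ Esperanza: 07:10-08:00, 10:50-15:35.
Oliver ∩ Esperanza ∩ Maria: 10:50-15:35.
The longest is 10:50-15:35 at 285 minutes.

285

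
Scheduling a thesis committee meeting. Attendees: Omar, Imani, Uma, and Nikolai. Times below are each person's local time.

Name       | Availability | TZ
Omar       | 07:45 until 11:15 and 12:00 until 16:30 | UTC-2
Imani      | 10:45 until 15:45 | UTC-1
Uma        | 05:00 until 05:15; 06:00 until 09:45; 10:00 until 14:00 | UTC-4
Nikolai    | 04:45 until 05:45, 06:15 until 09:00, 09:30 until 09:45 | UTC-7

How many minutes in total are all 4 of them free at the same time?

195

Omar in UTC: 09:45-13:15, 14:00-18:30 (add 2h to convert from UTC-2).
Imani in UTC: 11:45-16:45 (add 1h to convert from UTC-1).
Uma in UTC: 09:00-09:15, 10:00-13:45, 14:00-18:00 (add 4h to convert from UTC-4).
Nikolai in UTC: 11:45-12:45, 13:15-16:00, 16:30-16:45 (add 7h to convert from UTC-7).
Omar ∩ Imani: 11:45-13:15, 14:00-16:45.
Omar ∩ Imani ∩ Uma: 11:45-13:15, 14:00-16:45.
Omar ∩ Imani ∩ Uma ∩ Nikolai: 11:45-12:45, 14:00-16:00, 16:30-16:45.
Summing the common windows: 60 + 120 + 15 = 195 minutes.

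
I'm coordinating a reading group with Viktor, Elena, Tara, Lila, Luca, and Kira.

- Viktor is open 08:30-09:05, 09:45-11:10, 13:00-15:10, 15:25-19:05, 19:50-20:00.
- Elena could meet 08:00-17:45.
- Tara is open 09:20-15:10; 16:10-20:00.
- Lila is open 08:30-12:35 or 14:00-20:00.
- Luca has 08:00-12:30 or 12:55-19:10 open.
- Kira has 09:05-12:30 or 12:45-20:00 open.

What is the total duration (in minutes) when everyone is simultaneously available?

Viktor ∩ Elena: 08:30-09:05, 09:45-11:10, 13:00-15:10, 15:25-17:45.
Viktor ∩ Elena ∩ Tara: 09:45-11:10, 13:00-15:10, 16:10-17:45.
Viktor ∩ Elena ∩ Tara ∩ Lila: 09:45-11:10, 14:00-15:10, 16:10-17:45.
Viktor ∩ Elena ∩ Tara ∩ Lila ∩ Luca: 09:45-11:10, 14:00-15:10, 16:10-17:45.
Viktor ∩ Elena ∩ Tara ∩ Lila ∩ Luca ∩ Kira: 09:45-11:10, 14:00-15:10, 16:10-17:45.
So the common availability across everyone is 09:45-11:10, 14:00-15:10, 16:10-17:45.
Summing the common windows: 85 + 70 + 95 = 250 minutes.

250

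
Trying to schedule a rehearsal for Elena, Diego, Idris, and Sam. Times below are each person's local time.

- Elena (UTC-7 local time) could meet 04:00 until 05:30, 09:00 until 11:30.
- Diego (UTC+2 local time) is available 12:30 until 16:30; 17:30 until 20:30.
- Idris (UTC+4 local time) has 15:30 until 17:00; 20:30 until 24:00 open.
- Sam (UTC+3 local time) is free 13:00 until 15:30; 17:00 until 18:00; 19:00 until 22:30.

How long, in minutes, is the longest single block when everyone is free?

Elena in UTC: 11:00-12:30, 16:00-18:30 (add 7h to convert from UTC-7).
Diego in UTC: 10:30-14:30, 15:30-18:30 (subtract 2h to convert from UTC+2).
Idris in UTC: 11:30-13:00, 16:30-20:00 (subtract 4h to convert from UTC+4).
Sam in UTC: 10:00-12:30, 14:00-15:00, 16:00-19:30 (subtract 3h to convert from UTC+3).
Elena ∩ Diego: 11:00-12:30, 16:00-18:30.
Elena ∩ Diego ∩ Idris: 11:30-12:30, 16:30-18:30.
Elena ∩ Diego ∩ Idris ∩ Sam: 11:30-12:30, 16:30-18:30.
So the common availability across everyone is 11:30-12:30, 16:30-18:30.
The longest is 16:30-18:30 at 120 minutes.

120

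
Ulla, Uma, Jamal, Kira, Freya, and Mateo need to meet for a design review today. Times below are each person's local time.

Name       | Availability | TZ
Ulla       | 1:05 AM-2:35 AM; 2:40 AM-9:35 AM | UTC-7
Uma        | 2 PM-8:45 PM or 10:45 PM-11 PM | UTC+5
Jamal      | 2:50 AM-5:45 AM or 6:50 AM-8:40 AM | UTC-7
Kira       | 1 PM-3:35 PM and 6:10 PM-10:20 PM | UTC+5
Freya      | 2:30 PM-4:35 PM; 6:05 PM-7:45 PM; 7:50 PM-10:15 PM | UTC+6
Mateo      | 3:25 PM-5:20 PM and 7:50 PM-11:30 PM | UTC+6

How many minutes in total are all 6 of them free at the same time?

Ulla in UTC: 08:05-09:35, 09:40-16:35 (add 7h to convert from UTC-7).
Uma in UTC: 09:00-15:45, 17:45-18:00 (subtract 5h to convert from UTC+5).
Jamal in UTC: 09:50-12:45, 13:50-15:40 (add 7h to convert from UTC-7).
Kira in UTC: 08:00-10:35, 13:10-17:20 (subtract 5h to convert from UTC+5).
Freya in UTC: 08:30-10:35, 12:05-13:45, 13:50-16:15 (subtract 6h to convert from UTC+6).
Mateo in UTC: 09:25-11:20, 13:50-17:30 (subtract 6h to convert from UTC+6).
Ulla ∩ Uma: 09:00-09:35, 09:40-15:45.
Ulla ∩ Uma ∩ Jamal: 09:50-12:45, 13:50-15:40.
Ulla ∩ Uma ∩ Jamal ∩ Kira: 09:50-10:35, 13:50-15:40.
Ulla ∩ Uma ∩ Jamal ∩ Kira ∩ Freya: 09:50-10:35, 13:50-15:40.
Ulla ∩ Uma ∩ Jamal ∩ Kira ∩ Freya ∩ Mateo: 09:50-10:35, 13:50-15:40.
So the common availability across everyone is 09:50-10:35, 13:50-15:40.
Summing the common windows: 45 + 110 = 155 minutes.

155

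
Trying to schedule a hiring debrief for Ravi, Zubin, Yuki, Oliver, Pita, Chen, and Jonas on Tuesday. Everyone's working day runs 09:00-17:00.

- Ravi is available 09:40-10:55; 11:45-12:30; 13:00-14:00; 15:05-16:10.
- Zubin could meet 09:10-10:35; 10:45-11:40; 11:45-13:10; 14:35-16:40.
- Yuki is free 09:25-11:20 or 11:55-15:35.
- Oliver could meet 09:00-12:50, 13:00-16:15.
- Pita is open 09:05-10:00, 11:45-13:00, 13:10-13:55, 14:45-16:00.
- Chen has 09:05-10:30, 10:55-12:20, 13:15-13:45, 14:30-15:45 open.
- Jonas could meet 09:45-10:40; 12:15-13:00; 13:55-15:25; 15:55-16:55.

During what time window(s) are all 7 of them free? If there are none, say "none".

09:45-10:00, 12:15-12:20, 15:05-15:25

Ravi ∩ Zubin: 09:40-10:35, 10:45-10:55, 11:45-12:30, 13:00-13:10, 15:05-16:10.
Ravi ∩ Zubin ∩ Yuki: 09:40-10:35, 10:45-10:55, 11:55-12:30, 13:00-13:10, 15:05-15:35.
Ravi ∩ Zubin ∩ Yuki ∩ Oliver: 09:40-10:35, 10:45-10:55, 11:55-12:30, 13:00-13:10, 15:05-15:35.
Ravi ∩ Zubin ∩ Yuki ∩ Oliver ∩ Pita: 09:40-10:00, 11:55-12:30, 15:05-15:35.
Ravi ∩ Zubin ∩ Yuki ∩ Oliver ∩ Pita ∩ Chen: 09:40-10:00, 11:55-12:20, 15:05-15:35.
Ravi ∩ Zubin ∩ Yuki ∩ Oliver ∩ Pita ∩ Chen ∩ Jonas: 09:45-10:00, 12:15-12:20, 15:05-15:25.
So the common availability across everyone is 09:45-10:00, 12:15-12:20, 15:05-15:25.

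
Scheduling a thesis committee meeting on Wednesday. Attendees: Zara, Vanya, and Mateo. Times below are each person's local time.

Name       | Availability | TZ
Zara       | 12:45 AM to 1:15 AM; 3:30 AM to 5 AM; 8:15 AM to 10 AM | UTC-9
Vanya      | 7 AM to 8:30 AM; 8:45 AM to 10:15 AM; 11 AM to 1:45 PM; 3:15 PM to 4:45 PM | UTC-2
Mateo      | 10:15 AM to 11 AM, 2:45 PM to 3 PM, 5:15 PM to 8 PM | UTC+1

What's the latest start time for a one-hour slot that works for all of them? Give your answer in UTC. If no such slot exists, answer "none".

17:45

Zara in UTC: 09:45-10:15, 12:30-14:00, 17:15-19:00 (add 9h to convert from UTC-9).
Vanya in UTC: 09:00-10:30, 10:45-12:15, 13:00-15:45, 17:15-18:45 (add 2h to convert from UTC-2).
Mateo in UTC: 09:15-10:00, 13:45-14:00, 16:15-19:00 (subtract 1h to convert from UTC+1).
Zara ∩ Vanya: 09:45-10:15, 13:00-14:00, 17:15-18:45.
Zara ∩ Vanya ∩ Mateo: 09:45-10:00, 13:45-14:00, 17:15-18:45.
Those are the intersection windows.
The last common window of at least 60 minutes is 17:15-18:45; a 60-minute meeting can start as late as 17:45 and still end by 18:45.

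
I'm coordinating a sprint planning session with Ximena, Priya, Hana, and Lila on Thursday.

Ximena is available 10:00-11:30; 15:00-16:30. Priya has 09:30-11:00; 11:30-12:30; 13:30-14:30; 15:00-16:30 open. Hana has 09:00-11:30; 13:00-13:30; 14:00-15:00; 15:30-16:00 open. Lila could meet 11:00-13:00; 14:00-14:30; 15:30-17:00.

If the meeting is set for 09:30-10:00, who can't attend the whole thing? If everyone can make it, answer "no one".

Lila, Ximena

Ximena: not fully free for 09:30-10:00. Priya: free for 09:30-10:00. Hana: free for 09:30-10:00. Lila: not fully free for 09:30-10:00.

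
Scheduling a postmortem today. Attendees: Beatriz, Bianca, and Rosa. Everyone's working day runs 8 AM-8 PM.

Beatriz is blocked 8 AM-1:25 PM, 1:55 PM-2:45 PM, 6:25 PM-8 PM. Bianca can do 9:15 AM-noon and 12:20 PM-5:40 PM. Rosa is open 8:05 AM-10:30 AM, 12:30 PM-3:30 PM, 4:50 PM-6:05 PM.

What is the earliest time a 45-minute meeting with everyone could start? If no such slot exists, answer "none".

Beatriz free: 13:25-13:55, 14:45-18:25 (invert busy blocks within the working day).
Bianca free: 09:15-12:00, 12:20-17:40.
Rosa free: 08:05-10:30, 12:30-15:30, 16:50-18:05.
Beatriz ∩ Bianca: 13:25-13:55, 14:45-17:40.
Beatriz ∩ Bianca ∩ Rosa: 13:25-13:55, 14:45-15:30, 16:50-17:40.
The first common window of at least 45 minutes is 14:45-15:30, so the earliest start is 14:45.

14:45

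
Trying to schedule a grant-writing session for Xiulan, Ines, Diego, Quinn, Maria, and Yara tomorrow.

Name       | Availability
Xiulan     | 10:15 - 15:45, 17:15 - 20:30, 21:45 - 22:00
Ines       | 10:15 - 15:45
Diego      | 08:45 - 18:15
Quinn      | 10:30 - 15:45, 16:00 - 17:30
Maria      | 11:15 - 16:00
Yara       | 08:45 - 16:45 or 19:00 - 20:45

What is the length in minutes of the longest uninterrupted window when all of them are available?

270

Xiulan ∩ Ines: 10:15-15:45.
Xiulan ∩ Ines ∩ Diego: 10:15-15:45.
Xiulan ∩ Ines ∩ Diego ∩ Quinn: 10:30-15:45.
Xiulan ∩ Ines ∩ Diego ∩ Quinn ∩ Maria: 11:15-15:45.
Xiulan ∩ Ines ∩ Diego ∩ Quinn ∩ Maria ∩ Yara: 11:15-15:45.
The longest is 11:15-15:45 at 270 minutes.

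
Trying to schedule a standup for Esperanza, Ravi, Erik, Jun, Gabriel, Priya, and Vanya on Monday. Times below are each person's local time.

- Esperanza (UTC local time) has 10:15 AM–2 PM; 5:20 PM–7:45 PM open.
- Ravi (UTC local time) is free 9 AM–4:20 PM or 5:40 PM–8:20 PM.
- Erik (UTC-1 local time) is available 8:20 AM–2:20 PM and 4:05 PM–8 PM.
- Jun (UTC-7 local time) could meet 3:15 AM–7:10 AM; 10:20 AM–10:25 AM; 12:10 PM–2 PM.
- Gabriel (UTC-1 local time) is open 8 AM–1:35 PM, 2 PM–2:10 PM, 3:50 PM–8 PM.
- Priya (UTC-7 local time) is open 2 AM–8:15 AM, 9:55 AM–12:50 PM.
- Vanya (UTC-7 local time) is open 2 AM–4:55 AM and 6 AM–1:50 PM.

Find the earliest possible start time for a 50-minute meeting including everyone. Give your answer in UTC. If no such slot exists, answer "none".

10:15

Esperanza in UTC: 10:15-14:00, 17:20-19:45.
Ravi in UTC: 09:00-16:20, 17:40-20:20.
Erik in UTC: 09:20-15:20, 17:05-21:00 (add 1h to convert from UTC-1).
Jun in UTC: 10:15-14:10, 17:20-17:25, 19:10-21:00 (add 7h to convert from UTC-7).
Gabriel in UTC: 09:00-14:35, 15:00-15:10, 16:50-21:00 (add 1h to convert from UTC-1).
Priya in UTC: 09:00-15:15, 16:55-19:50 (add 7h to convert from UTC-7).
Vanya in UTC: 09:00-11:55, 13:00-20:50 (add 7h to convert from UTC-7).
Esperanza ∩ Ravi: 10:15-14:00, 17:40-19:45.
Esperanza ∩ Ravi ∩ Erik: 10:15-14:00, 17:40-19:45.
Esperanza ∩ Ravi ∩ Erik ∩ Jun: 10:15-14:00, 19:10-19:45.
Esperanza ∩ Ravi ∩ Erik ∩ Jun ∩ Gabriel: 10:15-14:00, 19:10-19:45.
Esperanza ∩ Ravi ∩ Erik ∩ Jun ∩ Gabriel ∩ Priya: 10:15-14:00, 19:10-19:45.
Esperanza ∩ Ravi ∩ Erik ∩ Jun ∩ Gabriel ∩ Priya ∩ Vanya: 10:15-11:55, 13:00-14:00, 19:10-19:45.
Those are the intersection windows.
The first common window of at least 50 minutes is 10:15-11:55, so the earliest start is 10:15.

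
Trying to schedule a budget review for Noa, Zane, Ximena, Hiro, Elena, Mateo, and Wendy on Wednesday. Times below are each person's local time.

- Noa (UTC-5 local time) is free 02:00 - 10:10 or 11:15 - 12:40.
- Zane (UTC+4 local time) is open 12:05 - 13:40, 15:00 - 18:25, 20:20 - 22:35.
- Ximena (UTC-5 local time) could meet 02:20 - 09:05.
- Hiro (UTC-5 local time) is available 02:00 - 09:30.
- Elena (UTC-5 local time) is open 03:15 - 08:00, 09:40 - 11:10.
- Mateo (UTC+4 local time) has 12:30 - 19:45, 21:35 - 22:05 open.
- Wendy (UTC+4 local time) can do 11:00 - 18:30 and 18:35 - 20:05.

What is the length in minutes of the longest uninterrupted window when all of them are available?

120

Noa in UTC: 07:00-15:10, 16:15-17:40 (add 5h to convert from UTC-5).
Zane in UTC: 08:05-09:40, 11:00-14:25, 16:20-18:35 (subtract 4h to convert from UTC+4).
Ximena in UTC: 07:20-14:05 (add 5h to convert from UTC-5).
Hiro in UTC: 07:00-14:30 (add 5h to convert from UTC-5).
Elena in UTC: 08:15-13:00, 14:40-16:10 (add 5h to convert from UTC-5).
Mateo in UTC: 08:30-15:45, 17:35-18:05 (subtract 4h to convert from UTC+4).
Wendy in UTC: 07:00-14:30, 14:35-16:05 (subtract 4h to convert from UTC+4).
Noa ∩ Zane: 08:05-09:40, 11:00-14:25, 16:20-17:40.
Noa ∩ Zane ∩ Ximena: 08:05-09:40, 11:00-14:05.
Noa ∩ Zane ∩ Ximena ∩ Hiro: 08:05-09:40, 11:00-14:05.
Noa ∩ Zane ∩ Ximena ∩ Hiro ∩ Elena: 08:15-09:40, 11:00-13:00.
Noa ∩ Zane ∩ Ximena ∩ Hiro ∩ Elena ∩ Mateo: 08:30-09:40, 11:00-13:00.
Noa ∩ Zane ∩ Ximena ∩ Hiro ∩ Elena ∩ Mateo ∩ Wendy: 08:30-09:40, 11:00-13:00.
The longest is 11:00-13:00 at 120 minutes.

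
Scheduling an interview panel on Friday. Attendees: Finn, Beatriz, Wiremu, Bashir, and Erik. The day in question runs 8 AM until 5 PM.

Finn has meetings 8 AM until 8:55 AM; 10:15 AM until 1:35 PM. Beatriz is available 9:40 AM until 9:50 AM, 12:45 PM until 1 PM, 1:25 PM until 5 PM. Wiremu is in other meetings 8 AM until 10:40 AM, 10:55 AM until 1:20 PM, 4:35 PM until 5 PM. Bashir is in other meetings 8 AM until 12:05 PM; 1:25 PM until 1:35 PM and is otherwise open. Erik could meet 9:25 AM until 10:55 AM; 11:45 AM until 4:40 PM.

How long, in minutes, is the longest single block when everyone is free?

180

Finn free: 08:55-10:15, 13:35-17:00 (invert busy blocks within the working day).
Beatriz free: 09:40-09:50, 12:45-13:00, 13:25-17:00.
Wiremu free: 10:40-10:55, 13:20-16:35 (invert busy blocks within the working day).
Bashir free: 12:05-13:25, 13:35-17:00 (invert busy blocks within the working day).
Erik free: 09:25-10:55, 11:45-16:40.
Finn ∩ Beatriz: 09:40-09:50, 13:35-17:00.
Finn ∩ Beatriz ∩ Wiremu: 13:35-16:35.
Finn ∩ Beatriz ∩ Wiremu ∩ Bashir: 13:35-16:35.
Finn ∩ Beatriz ∩ Wiremu ∩ Bashir ∩ Erik: 13:35-16:35.
Those are the intersection windows.
The longest is 13:35-16:35 at 180 minutes.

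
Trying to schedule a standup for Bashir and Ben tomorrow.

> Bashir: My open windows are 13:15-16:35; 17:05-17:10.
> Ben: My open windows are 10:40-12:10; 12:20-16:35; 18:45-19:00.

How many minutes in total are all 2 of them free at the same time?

200

Bashir ∩ Ben: 13:15-16:35.
Those are the intersection windows.
That's a single block of 200 minutes.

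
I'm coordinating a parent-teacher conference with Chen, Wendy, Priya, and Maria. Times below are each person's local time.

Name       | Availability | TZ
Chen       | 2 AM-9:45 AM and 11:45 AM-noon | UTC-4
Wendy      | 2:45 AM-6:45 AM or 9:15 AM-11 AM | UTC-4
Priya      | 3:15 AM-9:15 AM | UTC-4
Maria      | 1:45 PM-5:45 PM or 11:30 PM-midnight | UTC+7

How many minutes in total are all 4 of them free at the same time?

210

Chen in UTC: 06:00-13:45, 15:45-16:00 (add 4h to convert from UTC-4).
Wendy in UTC: 06:45-10:45, 13:15-15:00 (add 4h to convert from UTC-4).
Priya in UTC: 07:15-13:15 (add 4h to convert from UTC-4).
Maria in UTC: 06:45-10:45, 16:30-17:00 (subtract 7h to convert from UTC+7).
Chen ∩ Wendy: 06:45-10:45, 13:15-13:45.
Chen ∩ Wendy ∩ Priya: 07:15-10:45.
Chen ∩ Wendy ∩ Priya ∩ Maria: 07:15-10:45.
That's a single block of 210 minutes.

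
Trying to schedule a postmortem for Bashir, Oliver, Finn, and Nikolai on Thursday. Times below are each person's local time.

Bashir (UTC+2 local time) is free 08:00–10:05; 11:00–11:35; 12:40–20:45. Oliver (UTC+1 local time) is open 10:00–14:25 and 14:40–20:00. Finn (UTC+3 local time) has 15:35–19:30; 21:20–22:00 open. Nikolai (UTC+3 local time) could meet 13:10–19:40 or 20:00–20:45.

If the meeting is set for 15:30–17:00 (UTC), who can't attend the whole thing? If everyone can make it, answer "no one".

Finn, Nikolai

Bashir in UTC: 06:00-08:05, 09:00-09:35, 10:40-18:45 (subtract 2h to convert from UTC+2).
Oliver in UTC: 09:00-13:25, 13:40-19:00 (subtract 1h to convert from UTC+1).
Finn in UTC: 12:35-16:30, 18:20-19:00 (subtract 3h to convert from UTC+3).
Nikolai in UTC: 10:10-16:40, 17:00-17:45 (subtract 3h to convert from UTC+3).
Bashir: free for 15:30-17:00. Oliver: free for 15:30-17:00. Finn: not fully free for 15:30-17:00. Nikolai: not fully free for 15:30-17:00.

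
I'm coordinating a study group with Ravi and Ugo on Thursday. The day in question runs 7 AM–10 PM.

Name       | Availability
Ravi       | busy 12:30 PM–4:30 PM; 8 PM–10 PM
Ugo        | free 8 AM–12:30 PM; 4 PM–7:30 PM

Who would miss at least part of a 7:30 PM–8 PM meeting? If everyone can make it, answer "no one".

Ravi free: 07:00-12:30, 16:30-20:00 (invert busy blocks within the working day).
Ugo free: 08:00-12:30, 16:00-19:30.
Ravi: free for 19:30-20:00. Ugo: not fully free for 19:30-20:00.

Ugo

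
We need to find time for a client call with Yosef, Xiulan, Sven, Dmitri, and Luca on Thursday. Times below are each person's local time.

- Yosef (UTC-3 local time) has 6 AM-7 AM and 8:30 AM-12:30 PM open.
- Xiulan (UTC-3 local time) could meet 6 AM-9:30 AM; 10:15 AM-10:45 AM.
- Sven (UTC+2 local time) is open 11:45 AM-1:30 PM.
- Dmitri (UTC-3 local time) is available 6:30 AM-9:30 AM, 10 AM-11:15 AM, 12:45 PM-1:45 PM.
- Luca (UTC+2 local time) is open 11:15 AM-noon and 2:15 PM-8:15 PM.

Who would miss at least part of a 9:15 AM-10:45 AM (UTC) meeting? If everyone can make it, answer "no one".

Yosef in UTC: 09:00-10:00, 11:30-15:30 (add 3h to convert from UTC-3).
Xiulan in UTC: 09:00-12:30, 13:15-13:45 (add 3h to convert from UTC-3).
Sven in UTC: 09:45-11:30 (subtract 2h to convert from UTC+2).
Dmitri in UTC: 09:30-12:30, 13:00-14:15, 15:45-16:45 (add 3h to convert from UTC-3).
Luca in UTC: 09:15-10:00, 12:15-18:15 (subtract 2h to convert from UTC+2).
Yosef: not fully free for 09:15-10:45. Xiulan: free for 09:15-10:45. Sven: not fully free for 09:15-10:45. Dmitri: not fully free for 09:15-10:45. Luca: not fully free for 09:15-10:45.

Dmitri, Luca, Sven, Yosef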